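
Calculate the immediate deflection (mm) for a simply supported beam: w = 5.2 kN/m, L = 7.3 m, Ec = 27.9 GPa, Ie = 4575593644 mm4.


Convert: L = 7.3 m = 7300 mm, Ec = 27.9 GPa = 27900 MPa
delta = 5 * 5.2 * 7300^4 / (384 * 27900 * 4575593644)
= 1.51 mm

1.51


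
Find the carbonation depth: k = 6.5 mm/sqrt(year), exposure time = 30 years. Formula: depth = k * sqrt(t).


depth = k * sqrt(t)
= 6.5 * sqrt(30)
= 35.6 mm

35.6


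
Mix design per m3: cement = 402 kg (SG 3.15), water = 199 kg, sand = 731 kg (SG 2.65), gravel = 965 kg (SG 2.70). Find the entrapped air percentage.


Vol cement = 402 / (3.15 * 1000) = 0.127619 m3
Vol water = 199 / 1000 = 0.199 m3
Vol sand = 731 / (2.65 * 1000) = 0.275849 m3
Vol gravel = 965 / (2.70 * 1000) = 0.357407 m3
Total solid + water volume = 0.959876 m3
Air = (1 - 0.959876) * 100 = 4.01%

4.01


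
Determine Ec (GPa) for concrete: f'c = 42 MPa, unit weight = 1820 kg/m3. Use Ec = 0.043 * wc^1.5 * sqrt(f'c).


Ec = 0.043 * 1820^1.5 * sqrt(42) / 1000
= 21.64 GPa

21.64


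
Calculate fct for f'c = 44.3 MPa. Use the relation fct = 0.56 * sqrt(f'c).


fct = 0.56 * sqrt(44.3)
= 0.56 * 6.656
= 3.727 MPa

3.727


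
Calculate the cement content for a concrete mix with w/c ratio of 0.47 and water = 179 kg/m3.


Cement = water / (w/c)
= 179 / 0.47
= 380.9 kg/m3

380.9


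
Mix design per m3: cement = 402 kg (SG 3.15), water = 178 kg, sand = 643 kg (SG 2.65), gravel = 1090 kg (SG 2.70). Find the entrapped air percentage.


Vol cement = 402 / (3.15 * 1000) = 0.127619 m3
Vol water = 178 / 1000 = 0.178 m3
Vol sand = 643 / (2.65 * 1000) = 0.242642 m3
Vol gravel = 1090 / (2.70 * 1000) = 0.403704 m3
Total solid + water volume = 0.951964 m3
Air = (1 - 0.951964) * 100 = 4.8%

4.8


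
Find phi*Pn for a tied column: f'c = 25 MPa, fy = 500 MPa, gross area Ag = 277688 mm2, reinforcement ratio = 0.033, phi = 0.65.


Ast = rho * Ag = 0.033 * 277688 = 9163.704 mm2
phi*Pn = 0.65 * 0.80 * (0.85 * 25 * (277688 - 9163.704) + 500 * 9163.704) / 1000
= 5349.76 kN

5349.76


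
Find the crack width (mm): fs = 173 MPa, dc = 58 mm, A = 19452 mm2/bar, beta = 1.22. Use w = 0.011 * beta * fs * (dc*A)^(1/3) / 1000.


w = 0.011 * beta * fs * (dc * A)^(1/3) / 1000
= 0.011 * 1.22 * 173 * (58 * 19452)^(1/3) / 1000
= 0.242 mm

0.242


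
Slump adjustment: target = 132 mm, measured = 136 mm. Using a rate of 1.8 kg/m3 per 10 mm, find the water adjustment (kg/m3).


Difference = 132 - 136 = -4 mm
Water adjustment = -4 * 1.8 / 10 = -0.7 kg/m3

-0.7


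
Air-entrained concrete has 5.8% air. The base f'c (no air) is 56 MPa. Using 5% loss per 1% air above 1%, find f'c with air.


Strength loss = (5.8 - 1) * 5 = 24.0%
f'c = 56 * (1 - 24.0/100)
= 42.56 MPa

42.56


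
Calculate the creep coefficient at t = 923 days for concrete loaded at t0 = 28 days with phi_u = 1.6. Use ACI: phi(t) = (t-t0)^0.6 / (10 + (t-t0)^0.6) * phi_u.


dt = 923 - 28 = 895
phi = 895^0.6 / (10 + 895^0.6) * 1.6
= 1.368

1.368


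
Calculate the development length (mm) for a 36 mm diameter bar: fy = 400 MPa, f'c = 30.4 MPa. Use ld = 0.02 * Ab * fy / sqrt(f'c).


Ab = pi * 36^2 / 4 = 1017.876 mm2
ld = 0.02 * 1017.876 * 400 / sqrt(30.4)
= 1476.9 mm

1476.9


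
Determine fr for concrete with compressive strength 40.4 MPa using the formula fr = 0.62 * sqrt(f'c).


fr = 0.62 * sqrt(40.4)
= 3.941 MPa

3.941


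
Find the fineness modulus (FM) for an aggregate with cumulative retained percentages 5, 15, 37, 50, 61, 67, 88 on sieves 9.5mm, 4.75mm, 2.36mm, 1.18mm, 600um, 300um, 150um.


FM = sum(cumulative % retained) / 100
= 323 / 100
= 3.23

3.23


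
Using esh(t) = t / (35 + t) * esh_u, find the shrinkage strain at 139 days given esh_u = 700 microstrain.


esh(139) = 139 / (35 + 139) * 700
= 139 / 174 * 700
= 559.2 microstrain

559.2


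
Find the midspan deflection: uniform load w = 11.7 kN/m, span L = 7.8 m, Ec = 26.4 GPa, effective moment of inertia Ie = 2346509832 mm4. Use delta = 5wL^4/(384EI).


Convert: L = 7.8 m = 7800 mm, Ec = 26.4 GPa = 26400 MPa
delta = 5 * 11.7 * 7800^4 / (384 * 26400 * 2346509832)
= 9.1 mm

9.1


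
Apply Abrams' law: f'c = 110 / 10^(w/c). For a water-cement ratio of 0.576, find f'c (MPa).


f'c = 110 / 10^0.576
= 110 / 3.767
= 29.2 MPa

29.2


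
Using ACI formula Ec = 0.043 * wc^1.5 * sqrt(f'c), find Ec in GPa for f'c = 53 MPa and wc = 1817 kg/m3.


Ec = 0.043 * 1817^1.5 * sqrt(53) / 1000
= 24.25 GPa

24.25


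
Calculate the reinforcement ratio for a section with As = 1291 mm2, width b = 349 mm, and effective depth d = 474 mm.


rho = As / (b * d)
= 1291 / (349 * 474)
= 0.0078

0.0078


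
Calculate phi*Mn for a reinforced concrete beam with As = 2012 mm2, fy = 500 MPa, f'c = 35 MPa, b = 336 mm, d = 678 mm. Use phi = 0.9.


a = As * fy / (0.85 * f'c * b)
= 2012 * 500 / (0.85 * 35 * 336)
= 100.6403 mm
Mn = As * fy * (d - a/2) / 10^6
= 631.446 kN-m
phi*Mn = 0.9 * 631.446 = 568.3 kN-m

568.3


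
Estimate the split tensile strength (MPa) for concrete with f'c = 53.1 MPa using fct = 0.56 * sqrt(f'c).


fct = 0.56 * sqrt(53.1)
= 0.56 * 7.287
= 4.081 MPa

4.081


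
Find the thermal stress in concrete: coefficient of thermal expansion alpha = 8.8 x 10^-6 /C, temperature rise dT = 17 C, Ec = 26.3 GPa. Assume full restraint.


sigma = alpha * dT * Ec
= 8.8e-6 * 17 * 26.3 * 1000
= 3.934 MPa

3.934


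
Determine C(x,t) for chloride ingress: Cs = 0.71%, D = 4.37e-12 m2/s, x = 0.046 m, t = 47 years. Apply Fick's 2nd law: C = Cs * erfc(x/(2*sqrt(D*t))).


t_seconds = 47 * 365.25 * 24 * 3600 = 1483207200.0 s
arg = 0.046 / (2 * sqrt(4.37e-12 * 1483207200.0))
= 0.2857
erfc(0.2857) = 0.6862
C = 0.71 * 0.6862 = 0.4872%

0.4872


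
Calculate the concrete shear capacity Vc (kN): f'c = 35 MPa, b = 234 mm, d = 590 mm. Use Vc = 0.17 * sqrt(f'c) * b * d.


Vc = 0.17 * sqrt(35) * 234 * 590 / 1000
= 138.85 kN

138.85


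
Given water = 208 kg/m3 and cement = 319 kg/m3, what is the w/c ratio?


w/c = water / cement
w/c = 208 / 319 = 0.652

0.652


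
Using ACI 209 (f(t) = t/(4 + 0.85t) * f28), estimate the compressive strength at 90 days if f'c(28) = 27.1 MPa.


f(90) = 90 / (4 + 0.85 * 90) * 27.1
= 90 / 80.5 * 27.1
= 30.3 MPa

30.3


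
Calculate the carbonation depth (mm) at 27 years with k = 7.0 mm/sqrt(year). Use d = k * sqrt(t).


depth = k * sqrt(t)
= 7.0 * sqrt(27)
= 36.37 mm

36.37


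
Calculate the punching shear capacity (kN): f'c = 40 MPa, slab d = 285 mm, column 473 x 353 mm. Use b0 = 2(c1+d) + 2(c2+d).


b0 = 2*(473 + 285) + 2*(353 + 285) = 2792 mm
Vc = 0.33 * sqrt(40) * 2792 * 285 / 1000
= 1660.75 kN

1660.75


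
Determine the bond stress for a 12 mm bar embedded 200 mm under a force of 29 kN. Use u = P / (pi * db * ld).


u = P / (pi * db * ld)
= 29 * 1000 / (pi * 12 * 200)
= 3.846 MPa

3.846


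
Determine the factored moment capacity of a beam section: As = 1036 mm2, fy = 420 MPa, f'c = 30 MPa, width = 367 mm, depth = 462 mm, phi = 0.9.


a = As * fy / (0.85 * f'c * b)
= 1036 * 420 / (0.85 * 30 * 367)
= 46.4946 mm
Mn = As * fy * (d - a/2) / 10^6
= 190.9101 kN-m
phi*Mn = 0.9 * 190.9101 = 171.82 kN-m

171.82


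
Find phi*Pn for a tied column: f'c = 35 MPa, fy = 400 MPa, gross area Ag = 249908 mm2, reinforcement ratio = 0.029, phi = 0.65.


Ast = rho * Ag = 0.029 * 249908 = 7247.332 mm2
phi*Pn = 0.65 * 0.80 * (0.85 * 35 * (249908 - 7247.332) + 400 * 7247.332) / 1000
= 5261.41 kN

5261.41


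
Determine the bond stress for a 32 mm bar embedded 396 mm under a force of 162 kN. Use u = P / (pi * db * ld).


u = P / (pi * db * ld)
= 162 * 1000 / (pi * 32 * 396)
= 4.069 MPa

4.069


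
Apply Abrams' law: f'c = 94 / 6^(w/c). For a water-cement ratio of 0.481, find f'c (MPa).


f'c = 94 / 6^0.481
= 94 / 2.368
= 39.7 MPa

39.7


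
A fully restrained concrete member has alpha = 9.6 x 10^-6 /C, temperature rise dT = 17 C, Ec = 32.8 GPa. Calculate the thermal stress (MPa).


sigma = alpha * dT * Ec
= 9.6e-6 * 17 * 32.8 * 1000
= 5.353 MPa

5.353


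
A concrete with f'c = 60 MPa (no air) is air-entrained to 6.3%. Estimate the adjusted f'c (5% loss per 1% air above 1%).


Strength loss = (6.3 - 1) * 5 = 26.5%
f'c = 60 * (1 - 26.5/100)
= 44.1 MPa

44.1


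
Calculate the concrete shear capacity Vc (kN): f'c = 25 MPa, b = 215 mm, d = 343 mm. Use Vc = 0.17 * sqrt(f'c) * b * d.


Vc = 0.17 * sqrt(25) * 215 * 343 / 1000
= 62.68 kN

62.68


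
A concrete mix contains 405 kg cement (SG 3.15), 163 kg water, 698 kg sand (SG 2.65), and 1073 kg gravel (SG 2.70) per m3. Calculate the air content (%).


Vol cement = 405 / (3.15 * 1000) = 0.128571 m3
Vol water = 163 / 1000 = 0.163 m3
Vol sand = 698 / (2.65 * 1000) = 0.263396 m3
Vol gravel = 1073 / (2.70 * 1000) = 0.397407 m3
Total solid + water volume = 0.952375 m3
Air = (1 - 0.952375) * 100 = 4.76%

4.76


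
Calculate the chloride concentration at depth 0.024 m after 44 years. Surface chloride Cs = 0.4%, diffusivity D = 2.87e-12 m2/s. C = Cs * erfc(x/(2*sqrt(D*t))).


t_seconds = 44 * 365.25 * 24 * 3600 = 1388534400.0 s
arg = 0.024 / (2 * sqrt(2.87e-12 * 1388534400.0))
= 0.1901
erfc(0.1901) = 0.7881
C = 0.4 * 0.7881 = 0.3152%

0.3152


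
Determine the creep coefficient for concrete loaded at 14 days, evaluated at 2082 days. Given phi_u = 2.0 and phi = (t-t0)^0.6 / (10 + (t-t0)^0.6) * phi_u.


dt = 2082 - 14 = 2068
phi = 2068^0.6 / (10 + 2068^0.6) * 2.0
= 1.814

1.814


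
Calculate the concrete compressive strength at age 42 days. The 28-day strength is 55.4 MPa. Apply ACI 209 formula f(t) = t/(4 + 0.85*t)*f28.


f(42) = 42 / (4 + 0.85 * 42) * 55.4
= 42 / 39.7 * 55.4
= 58.61 MPa

58.61


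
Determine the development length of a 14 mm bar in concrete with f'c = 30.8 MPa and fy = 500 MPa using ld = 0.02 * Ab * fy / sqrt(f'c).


Ab = pi * 14^2 / 4 = 153.938 mm2
ld = 0.02 * 153.938 * 500 / sqrt(30.8)
= 277.4 mm

277.4


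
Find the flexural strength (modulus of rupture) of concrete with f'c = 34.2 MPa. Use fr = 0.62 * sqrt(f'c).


fr = 0.62 * sqrt(34.2)
= 3.626 MPa

3.626


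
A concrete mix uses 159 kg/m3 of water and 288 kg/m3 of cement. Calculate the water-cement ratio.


w/c = water / cement
w/c = 159 / 288 = 0.552

0.552


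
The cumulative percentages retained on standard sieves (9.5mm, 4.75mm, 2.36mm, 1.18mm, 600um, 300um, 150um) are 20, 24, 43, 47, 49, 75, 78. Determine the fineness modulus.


FM = sum(cumulative % retained) / 100
= 336 / 100
= 3.36

3.36


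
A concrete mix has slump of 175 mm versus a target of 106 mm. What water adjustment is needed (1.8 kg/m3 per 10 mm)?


Difference = 106 - 175 = -69 mm
Water adjustment = -69 * 1.8 / 10 = -12.4 kg/m3

-12.4


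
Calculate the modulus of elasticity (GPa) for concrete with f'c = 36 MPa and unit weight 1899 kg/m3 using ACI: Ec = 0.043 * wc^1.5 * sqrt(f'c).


Ec = 0.043 * 1899^1.5 * sqrt(36) / 1000
= 21.35 GPa

21.35


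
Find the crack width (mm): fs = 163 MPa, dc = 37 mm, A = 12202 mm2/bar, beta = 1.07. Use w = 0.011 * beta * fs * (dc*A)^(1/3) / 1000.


w = 0.011 * beta * fs * (dc * A)^(1/3) / 1000
= 0.011 * 1.07 * 163 * (37 * 12202)^(1/3) / 1000
= 0.147 mm

0.147


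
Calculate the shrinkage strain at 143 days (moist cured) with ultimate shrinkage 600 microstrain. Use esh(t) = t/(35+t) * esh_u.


esh(143) = 143 / (35 + 143) * 600
= 143 / 178 * 600
= 482.0 microstrain

482.0


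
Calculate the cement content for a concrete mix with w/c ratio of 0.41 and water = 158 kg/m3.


Cement = water / (w/c)
= 158 / 0.41
= 385.4 kg/m3

385.4


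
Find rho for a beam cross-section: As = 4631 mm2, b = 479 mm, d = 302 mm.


rho = As / (b * d)
= 4631 / (479 * 302)
= 0.032

0.032


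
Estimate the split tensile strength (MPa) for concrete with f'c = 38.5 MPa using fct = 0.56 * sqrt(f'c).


fct = 0.56 * sqrt(38.5)
= 0.56 * 6.205
= 3.475 MPa

3.475


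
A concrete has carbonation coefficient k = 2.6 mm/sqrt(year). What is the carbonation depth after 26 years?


depth = k * sqrt(t)
= 2.6 * sqrt(26)
= 13.26 mm

13.26


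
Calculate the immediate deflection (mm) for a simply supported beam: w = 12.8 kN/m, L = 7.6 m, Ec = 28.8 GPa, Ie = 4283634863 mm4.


Convert: L = 7.6 m = 7600 mm, Ec = 28.8 GPa = 28800 MPa
delta = 5 * 12.8 * 7600^4 / (384 * 28800 * 4283634863)
= 4.51 mm

4.51


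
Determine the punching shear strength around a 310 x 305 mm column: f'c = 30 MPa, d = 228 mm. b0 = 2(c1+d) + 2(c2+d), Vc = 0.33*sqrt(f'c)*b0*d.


b0 = 2*(310 + 228) + 2*(305 + 228) = 2142 mm
Vc = 0.33 * sqrt(30) * 2142 * 228 / 1000
= 882.73 kN

882.73


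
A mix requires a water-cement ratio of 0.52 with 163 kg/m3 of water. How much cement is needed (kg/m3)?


Cement = water / (w/c)
= 163 / 0.52
= 313.5 kg/m3

313.5


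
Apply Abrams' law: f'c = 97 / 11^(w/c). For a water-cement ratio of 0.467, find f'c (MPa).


f'c = 97 / 11^0.467
= 97 / 3.064
= 31.65 MPa

31.65


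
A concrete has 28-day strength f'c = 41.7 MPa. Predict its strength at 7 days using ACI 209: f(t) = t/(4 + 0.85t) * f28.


f(7) = 7 / (4 + 0.85 * 7) * 41.7
= 7 / 9.95 * 41.7
= 29.34 MPa

29.34


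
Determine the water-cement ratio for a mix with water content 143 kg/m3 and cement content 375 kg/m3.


w/c = water / cement
w/c = 143 / 375 = 0.381

0.381


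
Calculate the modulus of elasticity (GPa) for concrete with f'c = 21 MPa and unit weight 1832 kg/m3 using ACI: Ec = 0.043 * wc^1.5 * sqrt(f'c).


Ec = 0.043 * 1832^1.5 * sqrt(21) / 1000
= 15.45 GPa

15.45


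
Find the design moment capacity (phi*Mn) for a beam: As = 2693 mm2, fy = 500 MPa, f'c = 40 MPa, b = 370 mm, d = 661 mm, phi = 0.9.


a = As * fy / (0.85 * f'c * b)
= 2693 * 500 / (0.85 * 40 * 370)
= 107.035 mm
Mn = As * fy * (d - a/2) / 10^6
= 817.9752 kN-m
phi*Mn = 0.9 * 817.9752 = 736.18 kN-m

736.18


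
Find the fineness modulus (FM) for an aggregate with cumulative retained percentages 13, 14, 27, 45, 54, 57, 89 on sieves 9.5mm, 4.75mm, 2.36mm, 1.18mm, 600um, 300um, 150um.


FM = sum(cumulative % retained) / 100
= 299 / 100
= 2.99

2.99


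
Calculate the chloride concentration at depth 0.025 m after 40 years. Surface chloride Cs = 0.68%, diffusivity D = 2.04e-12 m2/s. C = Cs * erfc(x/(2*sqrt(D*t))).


t_seconds = 40 * 365.25 * 24 * 3600 = 1262304000.0 s
arg = 0.025 / (2 * sqrt(2.04e-12 * 1262304000.0))
= 0.2463
erfc(0.2463) = 0.7276
C = 0.68 * 0.7276 = 0.4947%

0.4947


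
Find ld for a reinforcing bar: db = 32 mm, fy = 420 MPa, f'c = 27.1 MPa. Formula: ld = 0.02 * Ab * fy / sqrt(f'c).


Ab = pi * 32^2 / 4 = 804.248 mm2
ld = 0.02 * 804.248 * 420 / sqrt(27.1)
= 1297.7 mm

1297.7


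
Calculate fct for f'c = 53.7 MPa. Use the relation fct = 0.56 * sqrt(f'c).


fct = 0.56 * sqrt(53.7)
= 0.56 * 7.328
= 4.104 MPa

4.104


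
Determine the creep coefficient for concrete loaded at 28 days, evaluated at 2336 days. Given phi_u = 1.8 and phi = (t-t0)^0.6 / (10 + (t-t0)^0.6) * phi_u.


dt = 2336 - 28 = 2308
phi = 2308^0.6 / (10 + 2308^0.6) * 1.8
= 1.642

1.642


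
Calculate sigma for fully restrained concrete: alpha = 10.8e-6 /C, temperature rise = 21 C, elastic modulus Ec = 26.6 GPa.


sigma = alpha * dT * Ec
= 10.8e-6 * 21 * 26.6 * 1000
= 6.033 MPa

6.033


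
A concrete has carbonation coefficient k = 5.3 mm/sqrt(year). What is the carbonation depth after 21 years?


depth = k * sqrt(t)
= 5.3 * sqrt(21)
= 24.29 mm

24.29


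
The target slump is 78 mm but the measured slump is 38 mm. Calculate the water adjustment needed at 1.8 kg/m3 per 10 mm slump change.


Difference = 78 - 38 = 40 mm
Water adjustment = 40 * 1.8 / 10 = 7.2 kg/m3

7.2


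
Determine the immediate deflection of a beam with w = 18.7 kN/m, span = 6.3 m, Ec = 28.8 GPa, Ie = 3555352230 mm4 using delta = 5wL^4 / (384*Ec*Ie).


Convert: L = 6.3 m = 6300 mm, Ec = 28.8 GPa = 28800 MPa
delta = 5 * 18.7 * 6300^4 / (384 * 28800 * 3555352230)
= 3.75 mm

3.75


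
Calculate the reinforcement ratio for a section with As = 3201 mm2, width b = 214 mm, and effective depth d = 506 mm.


rho = As / (b * d)
= 3201 / (214 * 506)
= 0.0296

0.0296


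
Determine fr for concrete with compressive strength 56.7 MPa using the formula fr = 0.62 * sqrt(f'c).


fr = 0.62 * sqrt(56.7)
= 4.669 MPa

4.669


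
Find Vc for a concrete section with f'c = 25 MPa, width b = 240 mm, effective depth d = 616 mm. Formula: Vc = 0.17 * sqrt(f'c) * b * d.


Vc = 0.17 * sqrt(25) * 240 * 616 / 1000
= 125.66 kN

125.66


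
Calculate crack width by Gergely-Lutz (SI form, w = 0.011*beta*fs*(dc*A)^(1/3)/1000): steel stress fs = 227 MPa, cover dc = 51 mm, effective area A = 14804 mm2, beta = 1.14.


w = 0.011 * beta * fs * (dc * A)^(1/3) / 1000
= 0.011 * 1.14 * 227 * (51 * 14804)^(1/3) / 1000
= 0.259 mm

0.259


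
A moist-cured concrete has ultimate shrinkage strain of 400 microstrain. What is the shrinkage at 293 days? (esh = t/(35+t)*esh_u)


esh(293) = 293 / (35 + 293) * 400
= 293 / 328 * 400
= 357.3 microstrain

357.3


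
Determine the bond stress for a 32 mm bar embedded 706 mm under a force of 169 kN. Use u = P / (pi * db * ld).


u = P / (pi * db * ld)
= 169 * 1000 / (pi * 32 * 706)
= 2.381 MPa

2.381


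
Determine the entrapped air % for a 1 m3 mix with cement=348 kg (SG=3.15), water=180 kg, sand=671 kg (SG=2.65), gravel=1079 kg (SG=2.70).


Vol cement = 348 / (3.15 * 1000) = 0.110476 m3
Vol water = 180 / 1000 = 0.18 m3
Vol sand = 671 / (2.65 * 1000) = 0.253208 m3
Vol gravel = 1079 / (2.70 * 1000) = 0.39963 m3
Total solid + water volume = 0.943313 m3
Air = (1 - 0.943313) * 100 = 5.67%

5.67


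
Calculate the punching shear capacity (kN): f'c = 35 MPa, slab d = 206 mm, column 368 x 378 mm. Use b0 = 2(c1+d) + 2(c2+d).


b0 = 2*(368 + 206) + 2*(378 + 206) = 2316 mm
Vc = 0.33 * sqrt(35) * 2316 * 206 / 1000
= 931.44 kN

931.44


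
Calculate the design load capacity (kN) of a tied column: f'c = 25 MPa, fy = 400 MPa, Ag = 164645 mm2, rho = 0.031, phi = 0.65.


Ast = rho * Ag = 0.031 * 164645 = 5103.995 mm2
phi*Pn = 0.65 * 0.80 * (0.85 * 25 * (164645 - 5103.995) + 400 * 5103.995) / 1000
= 2824.56 kN

2824.56


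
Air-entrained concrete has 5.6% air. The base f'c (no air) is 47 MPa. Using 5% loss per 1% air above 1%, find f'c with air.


Strength loss = (5.6 - 1) * 5 = 23.0%
f'c = 47 * (1 - 23.0/100)
= 36.19 MPa

36.19


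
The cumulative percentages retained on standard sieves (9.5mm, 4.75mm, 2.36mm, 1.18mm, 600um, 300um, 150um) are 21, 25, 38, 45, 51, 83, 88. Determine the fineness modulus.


FM = sum(cumulative % retained) / 100
= 351 / 100
= 3.51

3.51


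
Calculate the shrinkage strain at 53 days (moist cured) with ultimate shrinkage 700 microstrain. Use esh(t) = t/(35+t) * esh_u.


esh(53) = 53 / (35 + 53) * 700
= 53 / 88 * 700
= 421.6 microstrain

421.6


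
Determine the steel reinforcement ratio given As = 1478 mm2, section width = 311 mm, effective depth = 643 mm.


rho = As / (b * d)
= 1478 / (311 * 643)
= 0.0074

0.0074


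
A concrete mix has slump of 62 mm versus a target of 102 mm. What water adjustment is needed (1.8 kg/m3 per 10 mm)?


Difference = 102 - 62 = 40 mm
Water adjustment = 40 * 1.8 / 10 = 7.2 kg/m3

7.2


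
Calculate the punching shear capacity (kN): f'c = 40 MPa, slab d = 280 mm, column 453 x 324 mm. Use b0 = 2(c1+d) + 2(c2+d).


b0 = 2*(453 + 280) + 2*(324 + 280) = 2674 mm
Vc = 0.33 * sqrt(40) * 2674 * 280 / 1000
= 1562.66 kN

1562.66


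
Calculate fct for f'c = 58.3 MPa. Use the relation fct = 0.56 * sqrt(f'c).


fct = 0.56 * sqrt(58.3)
= 0.56 * 7.635
= 4.276 MPa

4.276


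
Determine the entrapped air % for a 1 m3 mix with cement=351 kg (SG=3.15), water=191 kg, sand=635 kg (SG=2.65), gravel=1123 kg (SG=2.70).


Vol cement = 351 / (3.15 * 1000) = 0.111429 m3
Vol water = 191 / 1000 = 0.191 m3
Vol sand = 635 / (2.65 * 1000) = 0.239623 m3
Vol gravel = 1123 / (2.70 * 1000) = 0.415926 m3
Total solid + water volume = 0.957977 m3
Air = (1 - 0.957977) * 100 = 4.2%

4.2


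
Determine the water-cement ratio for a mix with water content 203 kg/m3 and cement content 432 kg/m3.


w/c = water / cement
w/c = 203 / 432 = 0.47

0.47


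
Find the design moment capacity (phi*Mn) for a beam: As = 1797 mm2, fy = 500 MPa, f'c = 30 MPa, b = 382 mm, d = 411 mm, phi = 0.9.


a = As * fy / (0.85 * f'c * b)
= 1797 * 500 / (0.85 * 30 * 382)
= 92.239 mm
Mn = As * fy * (d - a/2) / 10^6
= 327.8451 kN-m
phi*Mn = 0.9 * 327.8451 = 295.06 kN-m

295.06


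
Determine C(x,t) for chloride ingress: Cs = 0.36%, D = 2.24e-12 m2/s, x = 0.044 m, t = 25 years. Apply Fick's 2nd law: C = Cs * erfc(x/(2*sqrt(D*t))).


t_seconds = 25 * 365.25 * 24 * 3600 = 788940000.0 s
arg = 0.044 / (2 * sqrt(2.24e-12 * 788940000.0))
= 0.5233
erfc(0.5233) = 0.4592
C = 0.36 * 0.4592 = 0.1653%

0.1653


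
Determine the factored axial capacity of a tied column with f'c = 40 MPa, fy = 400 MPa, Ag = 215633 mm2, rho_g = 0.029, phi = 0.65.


Ast = rho * Ag = 0.029 * 215633 = 6253.357 mm2
phi*Pn = 0.65 * 0.80 * (0.85 * 40 * (215633 - 6253.357) + 400 * 6253.357) / 1000
= 5002.53 kN

5002.53


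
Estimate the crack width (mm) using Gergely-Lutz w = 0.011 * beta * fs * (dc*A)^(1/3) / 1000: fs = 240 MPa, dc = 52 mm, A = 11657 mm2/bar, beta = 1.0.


w = 0.011 * beta * fs * (dc * A)^(1/3) / 1000
= 0.011 * 1.0 * 240 * (52 * 11657)^(1/3) / 1000
= 0.223 mm

0.223


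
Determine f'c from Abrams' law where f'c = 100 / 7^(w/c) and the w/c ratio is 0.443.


f'c = 100 / 7^0.443
= 100 / 2.368
= 42.23 MPa

42.23


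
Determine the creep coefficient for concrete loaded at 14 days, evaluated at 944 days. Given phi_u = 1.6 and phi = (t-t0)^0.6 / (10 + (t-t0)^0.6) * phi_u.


dt = 944 - 14 = 930
phi = 930^0.6 / (10 + 930^0.6) * 1.6
= 1.373

1.373


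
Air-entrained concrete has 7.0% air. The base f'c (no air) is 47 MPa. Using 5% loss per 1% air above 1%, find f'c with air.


Strength loss = (7.0 - 1) * 5 = 30.0%
f'c = 47 * (1 - 30.0/100)
= 32.9 MPa

32.9


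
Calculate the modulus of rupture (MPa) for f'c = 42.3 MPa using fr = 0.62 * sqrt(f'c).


fr = 0.62 * sqrt(42.3)
= 4.032 MPa

4.032


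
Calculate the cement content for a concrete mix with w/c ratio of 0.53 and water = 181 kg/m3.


Cement = water / (w/c)
= 181 / 0.53
= 341.5 kg/m3

341.5


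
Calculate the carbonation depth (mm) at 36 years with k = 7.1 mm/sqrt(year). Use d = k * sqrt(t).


depth = k * sqrt(t)
= 7.1 * sqrt(36)
= 42.6 mm

42.6


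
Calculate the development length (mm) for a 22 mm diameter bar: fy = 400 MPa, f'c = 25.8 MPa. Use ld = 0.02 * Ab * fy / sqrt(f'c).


Ab = pi * 22^2 / 4 = 380.133 mm2
ld = 0.02 * 380.133 * 400 / sqrt(25.8)
= 598.7 mm

598.7


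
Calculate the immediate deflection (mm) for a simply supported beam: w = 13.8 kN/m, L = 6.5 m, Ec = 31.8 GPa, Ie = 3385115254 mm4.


Convert: L = 6.5 m = 6500 mm, Ec = 31.8 GPa = 31800 MPa
delta = 5 * 13.8 * 6500^4 / (384 * 31800 * 3385115254)
= 2.98 mm

2.98


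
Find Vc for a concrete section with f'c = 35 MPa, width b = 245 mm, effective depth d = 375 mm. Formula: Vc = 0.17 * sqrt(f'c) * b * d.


Vc = 0.17 * sqrt(35) * 245 * 375 / 1000
= 92.4 kN

92.4


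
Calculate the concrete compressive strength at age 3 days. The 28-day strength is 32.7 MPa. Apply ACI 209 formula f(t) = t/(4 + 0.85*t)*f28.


f(3) = 3 / (4 + 0.85 * 3) * 32.7
= 3 / 6.55 * 32.7
= 14.98 MPa

14.98


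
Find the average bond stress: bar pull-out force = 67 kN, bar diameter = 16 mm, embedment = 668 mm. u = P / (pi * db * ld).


u = P / (pi * db * ld)
= 67 * 1000 / (pi * 16 * 668)
= 1.995 MPa

1.995


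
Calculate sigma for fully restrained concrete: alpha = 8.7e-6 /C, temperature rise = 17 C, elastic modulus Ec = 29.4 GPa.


sigma = alpha * dT * Ec
= 8.7e-6 * 17 * 29.4 * 1000
= 4.348 MPa

4.348


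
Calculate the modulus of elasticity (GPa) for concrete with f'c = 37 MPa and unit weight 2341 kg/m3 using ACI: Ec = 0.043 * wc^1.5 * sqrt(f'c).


Ec = 0.043 * 2341^1.5 * sqrt(37) / 1000
= 29.63 GPa

29.63


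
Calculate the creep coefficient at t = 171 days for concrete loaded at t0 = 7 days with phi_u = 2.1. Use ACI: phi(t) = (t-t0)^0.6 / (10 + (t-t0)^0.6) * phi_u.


dt = 171 - 7 = 164
phi = 164^0.6 / (10 + 164^0.6) * 2.1
= 1.43

1.43


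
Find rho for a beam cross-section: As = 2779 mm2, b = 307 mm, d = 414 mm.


rho = As / (b * d)
= 2779 / (307 * 414)
= 0.0219

0.0219


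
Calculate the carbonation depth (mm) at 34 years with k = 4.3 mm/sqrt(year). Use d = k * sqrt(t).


depth = k * sqrt(t)
= 4.3 * sqrt(34)
= 25.07 mm

25.07


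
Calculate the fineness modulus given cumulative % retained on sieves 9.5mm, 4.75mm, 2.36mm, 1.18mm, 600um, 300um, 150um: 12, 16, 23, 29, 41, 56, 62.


FM = sum(cumulative % retained) / 100
= 239 / 100
= 2.39

2.39


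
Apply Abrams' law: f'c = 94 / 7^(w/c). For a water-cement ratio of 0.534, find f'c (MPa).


f'c = 94 / 7^0.534
= 94 / 2.827
= 33.25 MPa

33.25


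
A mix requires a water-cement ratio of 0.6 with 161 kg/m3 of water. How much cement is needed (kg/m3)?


Cement = water / (w/c)
= 161 / 0.6
= 268.3 kg/m3

268.3


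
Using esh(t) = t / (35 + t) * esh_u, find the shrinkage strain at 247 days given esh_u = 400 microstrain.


esh(247) = 247 / (35 + 247) * 400
= 247 / 282 * 400
= 350.4 microstrain

350.4


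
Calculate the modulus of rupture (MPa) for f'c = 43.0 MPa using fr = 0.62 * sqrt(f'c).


fr = 0.62 * sqrt(43.0)
= 4.066 MPa

4.066


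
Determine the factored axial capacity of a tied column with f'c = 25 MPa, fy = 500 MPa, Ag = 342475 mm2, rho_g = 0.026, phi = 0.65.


Ast = rho * Ag = 0.026 * 342475 = 8904.35 mm2
phi*Pn = 0.65 * 0.80 * (0.85 * 25 * (342475 - 8904.35) + 500 * 8904.35) / 1000
= 6001.09 kN

6001.09


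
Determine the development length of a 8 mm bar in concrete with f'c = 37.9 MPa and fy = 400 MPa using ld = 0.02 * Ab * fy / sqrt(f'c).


Ab = pi * 8^2 / 4 = 50.265 mm2
ld = 0.02 * 50.265 * 400 / sqrt(37.9)
= 65.3 mm

65.3


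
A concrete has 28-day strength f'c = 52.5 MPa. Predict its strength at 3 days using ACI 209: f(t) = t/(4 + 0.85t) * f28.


f(3) = 3 / (4 + 0.85 * 3) * 52.5
= 3 / 6.55 * 52.5
= 24.05 MPa

24.05


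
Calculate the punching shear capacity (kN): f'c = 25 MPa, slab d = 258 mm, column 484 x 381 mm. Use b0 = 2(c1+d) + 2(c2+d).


b0 = 2*(484 + 258) + 2*(381 + 258) = 2762 mm
Vc = 0.33 * sqrt(25) * 2762 * 258 / 1000
= 1175.78 kN

1175.78


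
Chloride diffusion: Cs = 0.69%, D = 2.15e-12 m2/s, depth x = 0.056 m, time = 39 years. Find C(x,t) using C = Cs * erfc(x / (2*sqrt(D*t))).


t_seconds = 39 * 365.25 * 24 * 3600 = 1230746400.0 s
arg = 0.056 / (2 * sqrt(2.15e-12 * 1230746400.0))
= 0.5443
erfc(0.5443) = 0.4414
C = 0.69 * 0.4414 = 0.3046%

0.3046


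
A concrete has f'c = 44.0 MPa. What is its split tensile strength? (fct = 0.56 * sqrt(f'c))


fct = 0.56 * sqrt(44.0)
= 0.56 * 6.633
= 3.715 MPa

3.715


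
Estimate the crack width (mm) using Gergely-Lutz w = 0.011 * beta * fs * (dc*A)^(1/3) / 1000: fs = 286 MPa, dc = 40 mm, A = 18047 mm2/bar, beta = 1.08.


w = 0.011 * beta * fs * (dc * A)^(1/3) / 1000
= 0.011 * 1.08 * 286 * (40 * 18047)^(1/3) / 1000
= 0.305 mm

0.305


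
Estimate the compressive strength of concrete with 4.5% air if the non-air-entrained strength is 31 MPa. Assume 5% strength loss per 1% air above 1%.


Strength loss = (4.5 - 1) * 5 = 17.5%
f'c = 31 * (1 - 17.5/100)
= 25.57 MPa

25.57


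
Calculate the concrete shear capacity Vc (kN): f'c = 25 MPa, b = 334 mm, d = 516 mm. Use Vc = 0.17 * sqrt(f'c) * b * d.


Vc = 0.17 * sqrt(25) * 334 * 516 / 1000
= 146.49 kN

146.49


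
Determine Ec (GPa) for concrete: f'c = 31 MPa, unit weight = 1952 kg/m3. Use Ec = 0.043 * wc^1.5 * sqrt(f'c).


Ec = 0.043 * 1952^1.5 * sqrt(31) / 1000
= 20.65 GPa

20.65


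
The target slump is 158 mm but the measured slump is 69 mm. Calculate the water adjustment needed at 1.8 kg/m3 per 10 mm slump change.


Difference = 158 - 69 = 89 mm
Water adjustment = 89 * 1.8 / 10 = 16.0 kg/m3

16.0


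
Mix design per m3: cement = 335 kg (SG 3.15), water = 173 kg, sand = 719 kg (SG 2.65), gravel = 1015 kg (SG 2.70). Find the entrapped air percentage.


Vol cement = 335 / (3.15 * 1000) = 0.106349 m3
Vol water = 173 / 1000 = 0.173 m3
Vol sand = 719 / (2.65 * 1000) = 0.271321 m3
Vol gravel = 1015 / (2.70 * 1000) = 0.375926 m3
Total solid + water volume = 0.926596 m3
Air = (1 - 0.926596) * 100 = 7.34%

7.34


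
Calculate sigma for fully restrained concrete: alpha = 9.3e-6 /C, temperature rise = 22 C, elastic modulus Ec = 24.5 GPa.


sigma = alpha * dT * Ec
= 9.3e-6 * 22 * 24.5 * 1000
= 5.013 MPa

5.013


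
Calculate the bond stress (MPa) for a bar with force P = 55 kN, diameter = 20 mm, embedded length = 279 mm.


u = P / (pi * db * ld)
= 55 * 1000 / (pi * 20 * 279)
= 3.137 MPa

3.137


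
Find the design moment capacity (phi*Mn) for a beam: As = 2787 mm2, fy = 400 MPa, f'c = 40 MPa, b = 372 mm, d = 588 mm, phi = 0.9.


a = As * fy / (0.85 * f'c * b)
= 2787 * 400 / (0.85 * 40 * 372)
= 88.1404 mm
Mn = As * fy * (d - a/2) / 10^6
= 606.3729 kN-m
phi*Mn = 0.9 * 606.3729 = 545.74 kN-m

545.74


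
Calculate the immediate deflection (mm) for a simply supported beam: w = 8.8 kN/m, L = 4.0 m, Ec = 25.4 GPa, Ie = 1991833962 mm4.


Convert: L = 4.0 m = 4000 mm, Ec = 25.4 GPa = 25400 MPa
delta = 5 * 8.8 * 4000^4 / (384 * 25400 * 1991833962)
= 0.58 mm

0.58


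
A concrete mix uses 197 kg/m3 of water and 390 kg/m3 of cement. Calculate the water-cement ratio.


w/c = water / cement
w/c = 197 / 390 = 0.505

0.505


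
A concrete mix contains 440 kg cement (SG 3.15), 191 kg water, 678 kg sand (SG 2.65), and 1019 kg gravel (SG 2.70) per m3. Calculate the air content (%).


Vol cement = 440 / (3.15 * 1000) = 0.139683 m3
Vol water = 191 / 1000 = 0.191 m3
Vol sand = 678 / (2.65 * 1000) = 0.255849 m3
Vol gravel = 1019 / (2.70 * 1000) = 0.377407 m3
Total solid + water volume = 0.963939 m3
Air = (1 - 0.963939) * 100 = 3.61%

3.61


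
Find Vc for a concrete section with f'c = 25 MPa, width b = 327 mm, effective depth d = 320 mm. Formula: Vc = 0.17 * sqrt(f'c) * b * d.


Vc = 0.17 * sqrt(25) * 327 * 320 / 1000
= 88.94 kN

88.94


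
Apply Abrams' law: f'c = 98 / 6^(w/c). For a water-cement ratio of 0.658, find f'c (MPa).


f'c = 98 / 6^0.658
= 98 / 3.251
= 30.14 MPa

30.14


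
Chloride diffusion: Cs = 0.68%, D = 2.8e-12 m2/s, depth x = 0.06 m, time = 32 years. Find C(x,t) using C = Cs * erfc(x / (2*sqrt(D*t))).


t_seconds = 32 * 365.25 * 24 * 3600 = 1009843200.0 s
arg = 0.06 / (2 * sqrt(2.8e-12 * 1009843200.0))
= 0.5642
erfc(0.5642) = 0.4249
C = 0.68 * 0.4249 = 0.289%

0.289


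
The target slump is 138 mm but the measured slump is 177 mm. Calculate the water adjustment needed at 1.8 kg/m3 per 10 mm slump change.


Difference = 138 - 177 = -39 mm
Water adjustment = -39 * 1.8 / 10 = -7.0 kg/m3

-7.0


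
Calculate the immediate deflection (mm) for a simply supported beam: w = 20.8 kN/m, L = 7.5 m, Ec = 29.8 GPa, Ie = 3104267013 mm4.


Convert: L = 7.5 m = 7500 mm, Ec = 29.8 GPa = 29800 MPa
delta = 5 * 20.8 * 7500^4 / (384 * 29800 * 3104267013)
= 9.26 mm

9.26


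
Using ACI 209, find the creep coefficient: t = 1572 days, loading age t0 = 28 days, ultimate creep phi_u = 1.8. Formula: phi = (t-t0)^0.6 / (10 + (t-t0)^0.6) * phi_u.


dt = 1572 - 28 = 1544
phi = 1544^0.6 / (10 + 1544^0.6) * 1.8
= 1.604

1.604


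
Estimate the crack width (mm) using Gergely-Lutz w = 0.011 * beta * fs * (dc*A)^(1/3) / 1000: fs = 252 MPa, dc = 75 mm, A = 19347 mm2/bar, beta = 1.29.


w = 0.011 * beta * fs * (dc * A)^(1/3) / 1000
= 0.011 * 1.29 * 252 * (75 * 19347)^(1/3) / 1000
= 0.405 mm

0.405


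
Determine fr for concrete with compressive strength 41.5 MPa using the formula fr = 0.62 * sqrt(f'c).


fr = 0.62 * sqrt(41.5)
= 3.994 MPa

3.994


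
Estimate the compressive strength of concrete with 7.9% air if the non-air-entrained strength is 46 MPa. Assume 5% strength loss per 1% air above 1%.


Strength loss = (7.9 - 1) * 5 = 34.5%
f'c = 46 * (1 - 34.5/100)
= 30.13 MPa

30.13


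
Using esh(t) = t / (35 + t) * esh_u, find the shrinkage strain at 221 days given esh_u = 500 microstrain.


esh(221) = 221 / (35 + 221) * 500
= 221 / 256 * 500
= 431.6 microstrain

431.6


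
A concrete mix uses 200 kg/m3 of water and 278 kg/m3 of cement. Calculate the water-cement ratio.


w/c = water / cement
w/c = 200 / 278 = 0.719

0.719


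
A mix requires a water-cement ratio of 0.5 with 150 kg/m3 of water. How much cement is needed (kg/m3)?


Cement = water / (w/c)
= 150 / 0.5
= 300.0 kg/m3

300.0


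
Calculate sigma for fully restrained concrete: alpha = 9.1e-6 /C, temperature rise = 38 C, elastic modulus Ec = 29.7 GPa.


sigma = alpha * dT * Ec
= 9.1e-6 * 38 * 29.7 * 1000
= 10.27 MPa

10.27


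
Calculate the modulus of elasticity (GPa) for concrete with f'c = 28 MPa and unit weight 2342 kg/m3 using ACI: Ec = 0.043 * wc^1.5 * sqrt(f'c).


Ec = 0.043 * 2342^1.5 * sqrt(28) / 1000
= 25.79 GPa

25.79


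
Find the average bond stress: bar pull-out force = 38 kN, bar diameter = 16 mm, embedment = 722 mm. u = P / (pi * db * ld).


u = P / (pi * db * ld)
= 38 * 1000 / (pi * 16 * 722)
= 1.047 MPa

1.047


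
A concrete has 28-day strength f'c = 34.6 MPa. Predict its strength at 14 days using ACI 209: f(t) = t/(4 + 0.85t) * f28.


f(14) = 14 / (4 + 0.85 * 14) * 34.6
= 14 / 15.9 * 34.6
= 30.47 MPa

30.47


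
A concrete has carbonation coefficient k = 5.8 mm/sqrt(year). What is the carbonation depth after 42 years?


depth = k * sqrt(t)
= 5.8 * sqrt(42)
= 37.59 mm

37.59


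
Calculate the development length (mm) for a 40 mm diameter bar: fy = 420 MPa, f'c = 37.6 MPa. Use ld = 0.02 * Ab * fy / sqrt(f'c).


Ab = pi * 40^2 / 4 = 1256.637 mm2
ld = 0.02 * 1256.637 * 420 / sqrt(37.6)
= 1721.5 mm

1721.5


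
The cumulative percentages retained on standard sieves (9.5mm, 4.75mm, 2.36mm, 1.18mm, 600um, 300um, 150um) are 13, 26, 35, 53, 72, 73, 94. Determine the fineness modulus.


FM = sum(cumulative % retained) / 100
= 366 / 100
= 3.66

3.66


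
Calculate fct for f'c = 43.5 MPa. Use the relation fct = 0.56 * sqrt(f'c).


fct = 0.56 * sqrt(43.5)
= 0.56 * 6.595
= 3.693 MPa

3.693


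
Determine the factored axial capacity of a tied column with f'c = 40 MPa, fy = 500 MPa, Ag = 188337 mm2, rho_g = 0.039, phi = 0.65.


Ast = rho * Ag = 0.039 * 188337 = 7345.143 mm2
phi*Pn = 0.65 * 0.80 * (0.85 * 40 * (188337 - 7345.143) + 500 * 7345.143) / 1000
= 5109.67 kN

5109.67


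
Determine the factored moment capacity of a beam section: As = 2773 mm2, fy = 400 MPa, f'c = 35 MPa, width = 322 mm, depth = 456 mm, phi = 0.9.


a = As * fy / (0.85 * f'c * b)
= 2773 * 400 / (0.85 * 35 * 322)
= 115.7889 mm
Mn = As * fy * (d - a/2) / 10^6
= 441.5787 kN-m
phi*Mn = 0.9 * 441.5787 = 397.42 kN-m

397.42


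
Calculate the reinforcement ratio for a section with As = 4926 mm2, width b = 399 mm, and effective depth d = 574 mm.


rho = As / (b * d)
= 4926 / (399 * 574)
= 0.0215

0.0215


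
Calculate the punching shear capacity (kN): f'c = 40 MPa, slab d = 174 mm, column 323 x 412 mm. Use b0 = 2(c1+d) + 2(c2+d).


b0 = 2*(323 + 174) + 2*(412 + 174) = 2166 mm
Vc = 0.33 * sqrt(40) * 2166 * 174 / 1000
= 786.6 kN

786.6


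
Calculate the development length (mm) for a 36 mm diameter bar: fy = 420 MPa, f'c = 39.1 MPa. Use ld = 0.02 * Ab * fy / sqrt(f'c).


Ab = pi * 36^2 / 4 = 1017.876 mm2
ld = 0.02 * 1017.876 * 420 / sqrt(39.1)
= 1367.4 mm

1367.4


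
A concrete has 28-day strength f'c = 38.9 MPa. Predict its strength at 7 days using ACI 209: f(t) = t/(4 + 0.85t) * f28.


f(7) = 7 / (4 + 0.85 * 7) * 38.9
= 7 / 9.95 * 38.9
= 27.37 MPa

27.37


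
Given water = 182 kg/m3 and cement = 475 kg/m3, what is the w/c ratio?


w/c = water / cement
w/c = 182 / 475 = 0.383

0.383


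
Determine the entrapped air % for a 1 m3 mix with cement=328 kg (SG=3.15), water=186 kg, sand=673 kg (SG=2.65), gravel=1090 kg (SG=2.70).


Vol cement = 328 / (3.15 * 1000) = 0.104127 m3
Vol water = 186 / 1000 = 0.186 m3
Vol sand = 673 / (2.65 * 1000) = 0.253962 m3
Vol gravel = 1090 / (2.70 * 1000) = 0.403704 m3
Total solid + water volume = 0.947793 m3
Air = (1 - 0.947793) * 100 = 5.22%

5.22


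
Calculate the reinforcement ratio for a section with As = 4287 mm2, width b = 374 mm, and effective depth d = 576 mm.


rho = As / (b * d)
= 4287 / (374 * 576)
= 0.0199

0.0199


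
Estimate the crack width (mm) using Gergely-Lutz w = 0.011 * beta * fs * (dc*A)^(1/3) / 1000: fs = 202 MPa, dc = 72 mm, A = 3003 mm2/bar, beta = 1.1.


w = 0.011 * beta * fs * (dc * A)^(1/3) / 1000
= 0.011 * 1.1 * 202 * (72 * 3003)^(1/3) / 1000
= 0.147 mm

0.147


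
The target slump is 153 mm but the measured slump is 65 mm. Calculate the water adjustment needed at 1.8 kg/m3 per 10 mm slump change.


Difference = 153 - 65 = 88 mm
Water adjustment = 88 * 1.8 / 10 = 15.8 kg/m3

15.8


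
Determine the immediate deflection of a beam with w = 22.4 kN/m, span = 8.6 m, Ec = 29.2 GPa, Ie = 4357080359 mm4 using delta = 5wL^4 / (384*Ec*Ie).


Convert: L = 8.6 m = 8600 mm, Ec = 29.2 GPa = 29200 MPa
delta = 5 * 22.4 * 8600^4 / (384 * 29200 * 4357080359)
= 12.54 mm

12.54


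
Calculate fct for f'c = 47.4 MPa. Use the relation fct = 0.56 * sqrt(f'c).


fct = 0.56 * sqrt(47.4)
= 0.56 * 6.885
= 3.855 MPa

3.855


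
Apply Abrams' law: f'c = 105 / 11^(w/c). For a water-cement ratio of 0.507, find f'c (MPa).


f'c = 105 / 11^0.507
= 105 / 3.373
= 31.13 MPa

31.13


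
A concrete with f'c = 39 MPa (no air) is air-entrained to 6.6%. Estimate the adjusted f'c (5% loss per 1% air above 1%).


Strength loss = (6.6 - 1) * 5 = 28.0%
f'c = 39 * (1 - 28.0/100)
= 28.08 MPa

28.08


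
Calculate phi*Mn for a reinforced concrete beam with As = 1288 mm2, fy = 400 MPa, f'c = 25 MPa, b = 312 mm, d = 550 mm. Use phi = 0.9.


a = As * fy / (0.85 * f'c * b)
= 1288 * 400 / (0.85 * 25 * 312)
= 77.7074 mm
Mn = As * fy * (d - a/2) / 10^6
= 263.3426 kN-m
phi*Mn = 0.9 * 263.3426 = 237.01 kN-m

237.01


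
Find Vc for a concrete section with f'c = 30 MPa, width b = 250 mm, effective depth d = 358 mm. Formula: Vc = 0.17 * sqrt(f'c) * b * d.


Vc = 0.17 * sqrt(30) * 250 * 358 / 1000
= 83.34 kN

83.34


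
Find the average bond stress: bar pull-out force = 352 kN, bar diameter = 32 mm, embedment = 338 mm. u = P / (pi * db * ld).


u = P / (pi * db * ld)
= 352 * 1000 / (pi * 32 * 338)
= 10.359 MPa

10.359


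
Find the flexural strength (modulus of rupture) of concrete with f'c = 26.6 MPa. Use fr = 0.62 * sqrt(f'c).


fr = 0.62 * sqrt(26.6)
= 3.198 MPa

3.198


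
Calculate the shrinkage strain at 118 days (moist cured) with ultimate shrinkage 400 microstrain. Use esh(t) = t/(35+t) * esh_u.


esh(118) = 118 / (35 + 118) * 400
= 118 / 153 * 400
= 308.5 microstrain

308.5


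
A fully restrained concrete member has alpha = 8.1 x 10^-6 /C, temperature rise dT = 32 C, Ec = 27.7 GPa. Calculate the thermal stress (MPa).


sigma = alpha * dT * Ec
= 8.1e-6 * 32 * 27.7 * 1000
= 7.18 MPa

7.18


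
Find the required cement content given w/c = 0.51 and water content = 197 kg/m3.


Cement = water / (w/c)
= 197 / 0.51
= 386.3 kg/m3

386.3


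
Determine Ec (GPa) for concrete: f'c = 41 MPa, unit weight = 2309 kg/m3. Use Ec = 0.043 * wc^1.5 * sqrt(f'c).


Ec = 0.043 * 2309^1.5 * sqrt(41) / 1000
= 30.55 GPa

30.55


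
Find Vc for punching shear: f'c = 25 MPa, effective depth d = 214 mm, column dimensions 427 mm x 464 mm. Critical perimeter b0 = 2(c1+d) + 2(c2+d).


b0 = 2*(427 + 214) + 2*(464 + 214) = 2638 mm
Vc = 0.33 * sqrt(25) * 2638 * 214 / 1000
= 931.48 kN

931.48
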